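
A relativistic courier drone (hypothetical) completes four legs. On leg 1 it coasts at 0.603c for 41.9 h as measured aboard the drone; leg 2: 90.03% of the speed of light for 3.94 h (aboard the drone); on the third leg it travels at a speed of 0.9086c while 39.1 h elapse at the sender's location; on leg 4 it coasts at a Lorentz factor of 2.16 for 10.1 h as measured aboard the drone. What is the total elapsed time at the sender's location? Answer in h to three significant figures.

Leg 1: γ = 1/√(1 − 0.603²) = 1/√0.6364 = 1.254; Δt_1 = 1.254 × 41.9 = 52.52 h.
Leg 2: β = 0.9003; γ = 1/√(1 − 0.9003²) = 1/√0.1895 = 2.297; Δt_2 = 2.297 × 3.94 = 9.052 h.
Leg 3: 39.1 h is already measured at the sender's location.
Leg 4: γ = 2.16; Δt_4 = 2.160 × 10.1 = 21.82 h.
Total: 52.52 + 9.052 + 39.10 + 21.82 h.

Δt = 122 h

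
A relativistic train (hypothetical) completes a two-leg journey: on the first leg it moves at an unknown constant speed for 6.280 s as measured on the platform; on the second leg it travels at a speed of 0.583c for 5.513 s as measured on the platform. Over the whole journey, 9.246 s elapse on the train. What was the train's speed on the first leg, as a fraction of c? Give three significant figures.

β = 0.651

Leg 1: speed unknown; τ_1 = 6.280/γ_1.
Leg 2: γ = 1/√(1 − 0.583²) = 1/√0.6601 = 1.231; τ_2 = 5.513/1.231 = 4.479 s.
Total proper time: τ_1 + 4.479 = 9.246, so τ_1 = 9.246 − 4.479 = 4.767 s.
γ_1 = 6.280/4.767 = 1.317; β = √(1 − 1/γ²) = √0.4238.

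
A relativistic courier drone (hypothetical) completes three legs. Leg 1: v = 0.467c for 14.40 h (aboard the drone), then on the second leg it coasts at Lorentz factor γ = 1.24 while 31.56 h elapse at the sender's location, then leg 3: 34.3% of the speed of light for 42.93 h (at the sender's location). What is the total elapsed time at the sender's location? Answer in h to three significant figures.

Leg 1: γ = 1/√(1 − 0.467²) = 1/√0.7819 = 1.131; Δt_1 = 1.131 × 14.40 = 16.28 h.
Leg 2: 31.56 h is already measured at the sender's location.
Leg 3: 42.93 h is already measured at the sender's location.
Total: 16.28 + 31.56 + 42.93 h.

Δt = 90.8 h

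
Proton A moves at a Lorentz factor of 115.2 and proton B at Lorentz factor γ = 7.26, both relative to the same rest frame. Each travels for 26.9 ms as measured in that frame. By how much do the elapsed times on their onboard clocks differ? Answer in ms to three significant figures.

|τ_A − τ_B| = 3.47 ms

A: γ = 115.2; τ_A = 26.9/115.2 = 0.2335 ms.
B: γ = 7.26; τ_B = 26.9/7.260 = 3.705 ms.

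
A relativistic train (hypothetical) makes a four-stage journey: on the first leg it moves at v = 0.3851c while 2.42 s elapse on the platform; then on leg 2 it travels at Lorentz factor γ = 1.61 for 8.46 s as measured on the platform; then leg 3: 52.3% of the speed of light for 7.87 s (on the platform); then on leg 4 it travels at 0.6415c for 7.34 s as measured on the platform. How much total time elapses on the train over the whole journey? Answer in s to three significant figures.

Leg 1: γ = 1/√(1 − 0.3851²) = 1/√0.8517 = 1.084; τ_1 = 2.42/1.084 = 2.233 s.
Leg 2: γ = 1.61; τ_2 = 8.46/1.610 = 5.255 s.
Leg 3: β = 0.523; γ = 1/√(1 − 0.523²) = 1/√0.7265 = 1.173; τ_3 = 7.87/1.173 = 6.708 s.
Leg 4: γ = 1/√(1 − 0.6415²) = 1/√0.5885 = 1.304; τ_4 = 7.34/1.304 = 5.631 s.
Total: 2.233 + 5.255 + 6.708 + 5.631 s.

τ = 19.8 s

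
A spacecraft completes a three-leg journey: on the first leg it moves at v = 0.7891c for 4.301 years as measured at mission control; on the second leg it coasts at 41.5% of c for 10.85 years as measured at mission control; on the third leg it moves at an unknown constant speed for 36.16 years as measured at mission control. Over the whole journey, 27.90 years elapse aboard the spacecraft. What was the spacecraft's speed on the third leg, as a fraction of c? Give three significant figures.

Leg 1: γ = 1/√(1 − 0.7891²) = 1/√0.3773 = 1.628; τ_1 = 4.301/1.628 = 2.642 years.
Leg 2: β = 0.415; γ = 1/√(1 − 0.415²) = 1/√0.8278 = 1.099; τ_2 = 10.85/1.099 = 9.872 years.
Leg 3: speed unknown; τ_3 = 36.16/γ_3.
Total proper time: 2.642 + 9.872 + τ_3 = 27.90, so τ_3 = 27.90 − 12.51 = 15.39 years.
γ_3 = 36.16/15.39 = 2.350; β = √(1 − 1/γ²) = √0.8189.

β = 0.905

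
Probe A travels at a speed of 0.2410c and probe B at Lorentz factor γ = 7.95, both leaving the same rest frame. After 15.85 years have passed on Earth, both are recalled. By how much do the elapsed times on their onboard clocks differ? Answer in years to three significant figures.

A: γ = 1/√(1 − 0.2410²) = 1/√0.9419 = 1.030; τ_A = 15.85/1.030 = 15.38 years.
B: γ = 7.95; τ_B = 15.85/7.950 = 1.994 years.

|τ_A − τ_B| = 13.4 years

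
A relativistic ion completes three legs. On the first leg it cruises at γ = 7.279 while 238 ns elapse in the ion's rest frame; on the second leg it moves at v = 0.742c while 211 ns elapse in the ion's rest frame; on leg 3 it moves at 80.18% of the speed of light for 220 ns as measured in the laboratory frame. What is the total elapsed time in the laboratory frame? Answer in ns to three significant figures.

Δt = 2270 ns

Leg 1: γ = 7.279; Δt_1 = 7.279 × 238 = 1732 ns.
Leg 2: γ = 1/√(1 − 0.742²) = 1/√0.4494 = 1.492; Δt_2 = 1.492 × 211 = 314.7 ns.
Leg 3: 220 ns is already measured in the laboratory frame.
Total: 1732 + 314.7 + 220.0 ns.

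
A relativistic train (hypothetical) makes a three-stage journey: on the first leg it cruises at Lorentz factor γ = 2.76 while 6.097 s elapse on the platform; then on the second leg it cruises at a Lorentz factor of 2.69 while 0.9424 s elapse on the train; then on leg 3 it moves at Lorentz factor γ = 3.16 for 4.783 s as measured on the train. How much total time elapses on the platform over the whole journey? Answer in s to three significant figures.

Δt = 23.7 s

Leg 1: 6.097 s is already measured on the platform.
Leg 2: γ = 2.69; Δt_2 = 2.690 × 0.9424 = 2.535 s.
Leg 3: γ = 3.16; Δt_3 = 3.160 × 4.783 = 15.11 s.
Total: 6.097 + 2.535 + 15.11 s.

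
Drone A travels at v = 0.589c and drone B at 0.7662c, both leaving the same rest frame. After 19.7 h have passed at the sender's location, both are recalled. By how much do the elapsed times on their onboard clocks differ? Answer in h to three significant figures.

|τ_A − τ_B| = 3.26 h

A: γ = 1/√(1 − 0.589²) = 1/√0.6531 = 1.237; τ_A = 19.7/1.237 = 15.92 h.
B: γ = 1/√(1 − 0.7662²) = 1/√0.4129 = 1.556; τ_B = 19.7/1.556 = 12.66 h.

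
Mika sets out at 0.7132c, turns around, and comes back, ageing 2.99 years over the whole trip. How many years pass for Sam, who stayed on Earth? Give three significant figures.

Δt = 4.27 years

γ = 1/√(1 − 0.7132²) = 1/√0.4913 = 1.427
Earth-frame duration is the dilated interval: Δt = γτ = 1.427 × 2.99 years.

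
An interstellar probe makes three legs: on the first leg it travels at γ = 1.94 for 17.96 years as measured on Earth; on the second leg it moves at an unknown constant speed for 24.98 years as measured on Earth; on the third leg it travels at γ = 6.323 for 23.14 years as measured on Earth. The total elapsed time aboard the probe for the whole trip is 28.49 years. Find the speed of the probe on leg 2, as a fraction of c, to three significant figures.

Leg 1: γ = 1.94; τ_1 = 17.96/1.940 = 9.258 years.
Leg 2: speed unknown; τ_2 = 24.98/γ_2.
Leg 3: γ = 6.323; τ_3 = 23.14/6.323 = 3.660 years.
Total proper time: 9.258 + τ_2 + 3.660 = 28.49, so τ_2 = 28.49 − 12.92 = 15.57 years.
γ_2 = 24.98/15.57 = 1.604; β = √(1 − 1/γ²) = √0.6114.

β = 0.782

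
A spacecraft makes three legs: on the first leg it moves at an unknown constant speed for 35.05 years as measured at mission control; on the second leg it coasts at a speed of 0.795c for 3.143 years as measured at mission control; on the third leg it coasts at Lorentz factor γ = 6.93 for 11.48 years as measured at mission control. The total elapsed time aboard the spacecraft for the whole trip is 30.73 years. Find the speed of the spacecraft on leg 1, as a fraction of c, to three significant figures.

β = 0.632

Leg 1: speed unknown; τ_1 = 35.05/γ_1.
Leg 2: γ = 1/√(1 − 0.795²) = 1/√0.3680 = 1.649; τ_2 = 3.143/1.649 = 1.907 years.
Leg 3: γ = 6.93; τ_3 = 11.48/6.930 = 1.657 years.
Total proper time: τ_1 + 1.907 + 1.657 = 30.73, so τ_1 = 30.73 − 3.563 = 27.17 years.
γ_1 = 35.05/27.17 = 1.290; β = √(1 − 1/γ²) = √0.3992.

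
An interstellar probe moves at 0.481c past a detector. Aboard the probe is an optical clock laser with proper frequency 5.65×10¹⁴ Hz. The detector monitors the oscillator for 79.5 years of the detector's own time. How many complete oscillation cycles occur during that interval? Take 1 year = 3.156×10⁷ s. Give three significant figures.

γ = 1/√(1 − 0.481²) = 1/√0.7686 = 1.141
During 79.5 years of lab time, the oscillator's proper time advances by τ = Δt/γ = 79.5/1.141 = 69.70 years = 2.200×10⁹ s.
N = f × τ = 5.65×10¹⁴ × 2.200×10⁹ = 1.243×10²⁴.

N = 1.24×10²⁴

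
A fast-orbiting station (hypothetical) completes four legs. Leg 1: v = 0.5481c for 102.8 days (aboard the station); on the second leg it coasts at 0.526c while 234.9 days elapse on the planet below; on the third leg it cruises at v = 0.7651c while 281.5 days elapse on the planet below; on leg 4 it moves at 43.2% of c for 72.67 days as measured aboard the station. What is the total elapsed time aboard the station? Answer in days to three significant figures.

Leg 1: 102.8 days is already measured aboard the station.
Leg 2: γ = 1/√(1 − 0.526²) = 1/√0.7233 = 1.176; τ_2 = 234.9/1.176 = 199.8 days.
Leg 3: γ = 1/√(1 − 0.7651²) = 1/√0.4146 = 1.553; τ_3 = 281.5/1.553 = 181.3 days.
Leg 4: 72.67 days is already measured aboard the station.
Total: 102.8 + 199.8 + 181.3 + 72.67 days.

τ = 557 days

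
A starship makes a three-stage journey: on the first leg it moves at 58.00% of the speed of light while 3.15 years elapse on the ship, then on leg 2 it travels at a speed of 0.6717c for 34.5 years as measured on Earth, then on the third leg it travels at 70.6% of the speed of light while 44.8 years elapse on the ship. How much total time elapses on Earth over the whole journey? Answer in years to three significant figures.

Leg 1: β = 0.5800; γ = 1/√(1 − 0.5800²) = 1/√0.6636 = 1.228; Δt_1 = 1.228 × 3.15 = 3.867 years.
Leg 2: 34.5 years is already measured on Earth.
Leg 3: β = 0.706; γ = 1/√(1 − 0.706²) = 1/√0.5016 = 1.412; Δt_3 = 1.412 × 44.8 = 63.26 years.
Total: 3.867 + 34.50 + 63.26 years.

Δt = 102 years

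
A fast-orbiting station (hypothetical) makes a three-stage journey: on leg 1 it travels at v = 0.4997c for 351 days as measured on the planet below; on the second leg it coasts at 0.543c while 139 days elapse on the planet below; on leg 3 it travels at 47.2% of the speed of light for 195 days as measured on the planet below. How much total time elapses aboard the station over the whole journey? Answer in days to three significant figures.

τ = 593 days

Leg 1: γ = 1/√(1 − 0.4997²) = 1/√0.7503 = 1.154; τ_1 = 351/1.154 = 304.0 days.
Leg 2: γ = 1/√(1 − 0.543²) = 1/√0.7052 = 1.191; τ_2 = 139/1.191 = 116.7 days.
Leg 3: β = 0.472; γ = 1/√(1 − 0.472²) = 1/√0.7772 = 1.134; τ_3 = 195/1.134 = 171.9 days.
Total: 304.0 + 116.7 + 171.9 days.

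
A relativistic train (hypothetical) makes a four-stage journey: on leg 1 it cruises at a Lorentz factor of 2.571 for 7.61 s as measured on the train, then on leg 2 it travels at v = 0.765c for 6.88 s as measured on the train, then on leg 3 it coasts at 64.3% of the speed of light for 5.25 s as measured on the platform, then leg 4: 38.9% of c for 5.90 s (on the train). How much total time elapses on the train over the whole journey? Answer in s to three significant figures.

Leg 1: 7.61 s is already measured on the train.
Leg 2: 6.88 s is already measured on the train.
Leg 3: β = 0.643; γ = 1/√(1 − 0.643²) = 1/√0.5866 = 1.306; τ_3 = 5.25/1.306 = 4.021 s.
Leg 4: 5.90 s is already measured on the train.
Total: 7.610 + 6.880 + 4.021 + 5.900 s.

τ = 24.4 s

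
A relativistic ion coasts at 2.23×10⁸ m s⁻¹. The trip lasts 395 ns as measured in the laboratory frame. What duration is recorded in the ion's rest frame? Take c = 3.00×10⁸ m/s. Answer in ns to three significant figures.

β = 2.23×10⁸/3.00×10⁸ = 0.7433; γ = 1/√(1 − 0.7433²) = 1.495
The interval measured in the laboratory frame is the dilated one; the clock in the ion's rest frame measures the proper time τ = Δt/γ = 395/1.495 ns.

τ = 264 ns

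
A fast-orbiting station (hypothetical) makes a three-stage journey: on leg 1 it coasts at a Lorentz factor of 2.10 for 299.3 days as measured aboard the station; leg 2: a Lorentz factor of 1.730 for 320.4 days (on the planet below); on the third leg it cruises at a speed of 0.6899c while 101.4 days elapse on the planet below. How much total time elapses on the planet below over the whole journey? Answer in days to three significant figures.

Δt = 1050 days

Leg 1: γ = 2.10; Δt_1 = 2.100 × 299.3 = 628.5 days.
Leg 2: 320.4 days is already measured on the planet below.
Leg 3: 101.4 days is already measured on the planet below.
Total: 628.5 + 320.4 + 101.4 days.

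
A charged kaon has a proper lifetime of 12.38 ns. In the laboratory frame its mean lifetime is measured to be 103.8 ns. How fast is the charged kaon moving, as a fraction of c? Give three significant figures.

γ = Δt/τ₀ = 103.8/12.38 = 8.384
β = √(1 − 1/γ²) = √(1 − 0.01422) = √0.9858

β = 0.993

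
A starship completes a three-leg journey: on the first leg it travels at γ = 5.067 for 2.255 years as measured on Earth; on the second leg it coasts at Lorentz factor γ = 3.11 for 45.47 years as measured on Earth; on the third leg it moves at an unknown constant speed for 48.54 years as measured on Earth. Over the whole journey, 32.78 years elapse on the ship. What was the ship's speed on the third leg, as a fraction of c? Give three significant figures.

Leg 1: γ = 5.067; τ_1 = 2.255/5.067 = 0.4450 years.
Leg 2: γ = 3.11; τ_2 = 45.47/3.110 = 14.62 years.
Leg 3: speed unknown; τ_3 = 48.54/γ_3.
Total proper time: 0.4450 + 14.62 + τ_3 = 32.78, so τ_3 = 32.78 − 15.07 = 17.71 years.
γ_3 = 48.54/17.71 = 2.740; β = √(1 − 1/γ²) = √0.8668.

β = 0.931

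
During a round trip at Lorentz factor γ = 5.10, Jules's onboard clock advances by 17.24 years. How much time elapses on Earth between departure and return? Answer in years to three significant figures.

γ = 5.10
Earth-frame duration is the dilated interval: Δt = γτ = 5.100 × 17.24 years.

Δt = 87.9 years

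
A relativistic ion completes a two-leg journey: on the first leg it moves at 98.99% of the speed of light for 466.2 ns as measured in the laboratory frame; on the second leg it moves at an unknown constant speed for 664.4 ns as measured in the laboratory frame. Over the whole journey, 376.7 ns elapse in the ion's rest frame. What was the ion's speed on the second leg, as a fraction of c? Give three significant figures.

β = 0.884

Leg 1: β = 0.9899; γ = 1/√(1 − 0.9899²) = 1/√0.02010 = 7.054; τ_1 = 466.2/7.054 = 66.09 ns.
Leg 2: speed unknown; τ_2 = 664.4/γ_2.
Total proper time: 66.09 + τ_2 = 376.7, so τ_2 = 376.7 − 66.09 = 310.6 ns.
γ_2 = 664.4/310.6 = 2.139; β = √(1 − 1/γ²) = √0.7814.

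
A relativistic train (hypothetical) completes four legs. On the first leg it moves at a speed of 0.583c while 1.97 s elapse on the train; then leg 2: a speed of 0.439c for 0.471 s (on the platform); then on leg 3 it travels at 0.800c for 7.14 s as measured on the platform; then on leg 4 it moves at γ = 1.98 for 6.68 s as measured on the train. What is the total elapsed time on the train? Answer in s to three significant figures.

τ = 13.4 s

Leg 1: 1.97 s is already measured on the train.
Leg 2: γ = 1/√(1 − 0.439²) = 1/√0.8073 = 1.113; τ_2 = 0.471/1.113 = 0.4232 s.
Leg 3: γ = 1/√(1 − 0.800²) = 5/3 ≈ 1.667; τ_3 = 7.14/1.667 = 4.284 s.
Leg 4: 6.68 s is already measured on the train.
Total: 1.970 + 0.4232 + 4.284 + 6.680 s.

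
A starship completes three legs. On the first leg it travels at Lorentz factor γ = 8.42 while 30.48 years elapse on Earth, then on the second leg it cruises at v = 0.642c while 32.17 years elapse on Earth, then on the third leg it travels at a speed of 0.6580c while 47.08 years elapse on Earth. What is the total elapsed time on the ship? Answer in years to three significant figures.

τ = 63.7 years

Leg 1: γ = 8.42; τ_1 = 30.48/8.420 = 3.620 years.
Leg 2: γ = 1/√(1 − 0.642²) = 1/√0.5878 = 1.304; τ_2 = 32.17/1.304 = 24.66 years.
Leg 3: γ = 1/√(1 − 0.6580²) = 1/√0.5670 = 1.328; τ_3 = 47.08/1.328 = 35.45 years.
Total: 3.620 + 24.66 + 35.45 years.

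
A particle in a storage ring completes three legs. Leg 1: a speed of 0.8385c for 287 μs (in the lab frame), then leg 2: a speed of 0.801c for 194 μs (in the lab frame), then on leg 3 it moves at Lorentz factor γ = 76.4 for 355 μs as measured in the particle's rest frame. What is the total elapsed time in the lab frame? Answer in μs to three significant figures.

Δt = 2.76×10⁴ μs

Leg 1: 287 μs is already measured in the lab frame.
Leg 2: 194 μs is already measured in the lab frame.
Leg 3: γ = 76.4; Δt_3 = 76.40 × 355 = 2.712×10⁴ μs.
Total: 287.0 + 194.0 + 2.712×10⁴ μs.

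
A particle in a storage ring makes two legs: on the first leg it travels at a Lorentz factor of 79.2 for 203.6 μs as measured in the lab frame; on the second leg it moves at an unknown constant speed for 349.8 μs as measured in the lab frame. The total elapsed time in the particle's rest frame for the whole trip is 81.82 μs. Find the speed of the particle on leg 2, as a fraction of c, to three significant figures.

Leg 1: γ = 79.2; τ_1 = 203.6/79.20 = 2.571 μs.
Leg 2: speed unknown; τ_2 = 349.8/γ_2.
Total proper time: 2.571 + τ_2 = 81.82, so τ_2 = 81.82 − 2.571 = 79.25 μs.
γ_2 = 349.8/79.25 = 4.414; β = √(1 − 1/γ²) = √0.9487.

β = 0.974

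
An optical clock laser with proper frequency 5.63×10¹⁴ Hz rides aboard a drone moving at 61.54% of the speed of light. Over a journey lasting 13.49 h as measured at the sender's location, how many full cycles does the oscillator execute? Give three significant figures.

N = 2.16×10¹⁹

β = 0.6154; γ = 1/√(1 − 0.6154²) = 1/√0.6213 = 1.269
The oscillator's own cycle count is N = f × τ where τ is the proper time aboard the drone. τ = Δt/γ = 13.49/1.269 = 10.63 h = 3.828×10⁴ s.
N = 5.63×10¹⁴ × 3.828×10⁴ = 2.155×10¹⁹.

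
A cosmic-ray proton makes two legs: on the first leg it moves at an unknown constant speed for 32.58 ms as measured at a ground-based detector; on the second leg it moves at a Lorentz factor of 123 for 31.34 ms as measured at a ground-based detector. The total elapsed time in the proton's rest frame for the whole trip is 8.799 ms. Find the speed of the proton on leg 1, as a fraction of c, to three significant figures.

β = 0.965

Leg 1: speed unknown; τ_1 = 32.58/γ_1.
Leg 2: γ = 123; τ_2 = 31.34/123.0 = 0.2548 ms.
Total proper time: τ_1 + 0.2548 = 8.799, so τ_1 = 8.799 − 0.2548 = 8.544 ms.
γ_1 = 32.58/8.544 = 3.813; β = √(1 − 1/γ²) = √0.9312.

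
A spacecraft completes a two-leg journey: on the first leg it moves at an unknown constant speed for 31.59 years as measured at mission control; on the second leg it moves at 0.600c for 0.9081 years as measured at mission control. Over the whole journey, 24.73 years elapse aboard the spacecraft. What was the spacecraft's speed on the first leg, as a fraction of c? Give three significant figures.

Leg 1: speed unknown; τ_1 = 31.59/γ_1.
Leg 2: γ = 1/√(1 − 0.600²) = 5/4 = 1.250; τ_2 = 0.9081/1.250 = 0.7265 years.
Total proper time: τ_1 + 0.7265 = 24.73, so τ_1 = 24.73 − 0.7265 = 24.00 years.
γ_1 = 31.59/24.00 = 1.316; β = √(1 − 1/γ²) = √0.4226.

β = 0.650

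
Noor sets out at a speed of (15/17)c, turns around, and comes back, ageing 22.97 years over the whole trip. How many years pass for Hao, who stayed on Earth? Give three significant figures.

Δt = 48.8 years

γ = 1/√(1 − (15/17)²) = 17/8 = 2.125
Earth-frame duration is the dilated interval: Δt = γτ = 2.125 × 22.97 years.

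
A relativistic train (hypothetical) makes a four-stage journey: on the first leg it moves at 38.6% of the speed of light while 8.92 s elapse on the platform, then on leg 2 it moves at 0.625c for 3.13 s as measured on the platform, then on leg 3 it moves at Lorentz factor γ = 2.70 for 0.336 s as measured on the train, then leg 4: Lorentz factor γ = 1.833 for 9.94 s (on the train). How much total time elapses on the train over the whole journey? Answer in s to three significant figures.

Leg 1: β = 0.386; γ = 1/√(1 − 0.386²) = 1/√0.8510 = 1.084; τ_1 = 8.92/1.084 = 8.229 s.
Leg 2: γ = 1/√(1 − 0.625²) = 1/√0.6094 = 1.281; τ_2 = 3.13/1.281 = 2.443 s.
Leg 3: 0.336 s is already measured on the train.
Leg 4: 9.94 s is already measured on the train.
Total: 8.229 + 2.443 + 0.3360 + 9.940 s.

τ = 20.9 s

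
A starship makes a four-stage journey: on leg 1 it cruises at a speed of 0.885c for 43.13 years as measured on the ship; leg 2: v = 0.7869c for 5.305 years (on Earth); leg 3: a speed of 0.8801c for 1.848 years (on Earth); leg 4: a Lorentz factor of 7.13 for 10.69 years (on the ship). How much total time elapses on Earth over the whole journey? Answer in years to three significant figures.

Δt = 176 years

Leg 1: γ = 1/√(1 − 0.885²) = 1/√0.2168 = 2.148; Δt_1 = 2.148 × 43.13 = 92.63 years.
Leg 2: 5.305 years is already measured on Earth.
Leg 3: 1.848 years is already measured on Earth.
Leg 4: γ = 7.13; Δt_4 = 7.130 × 10.69 = 76.22 years.
Total: 92.63 + 5.305 + 1.848 + 76.22 years.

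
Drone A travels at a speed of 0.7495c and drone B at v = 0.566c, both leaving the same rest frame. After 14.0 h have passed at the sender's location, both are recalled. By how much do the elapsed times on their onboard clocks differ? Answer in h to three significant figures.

|τ_A − τ_B| = 2.27 h

A: γ = 1/√(1 − 0.7495²) = 1/√0.4382 = 1.511; τ_A = 14.0/1.511 = 9.268 h.
B: γ = 1/√(1 − 0.566²) = 1/√0.6796 = 1.213; τ_B = 14.0/1.213 = 11.54 h.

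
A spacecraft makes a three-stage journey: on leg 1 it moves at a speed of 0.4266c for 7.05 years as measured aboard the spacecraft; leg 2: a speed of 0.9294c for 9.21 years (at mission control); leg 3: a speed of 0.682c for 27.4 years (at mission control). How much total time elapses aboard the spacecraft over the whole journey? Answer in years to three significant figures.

Leg 1: 7.05 years is already measured aboard the spacecraft.
Leg 2: γ = 1/√(1 − 0.9294²) = 1/√0.1362 = 2.709; τ_2 = 9.21/2.709 = 3.399 years.
Leg 3: γ = 1/√(1 − 0.682²) = 1/√0.5349 = 1.367; τ_3 = 27.4/1.367 = 20.04 years.
Total: 7.050 + 3.399 + 20.04 years.

τ = 30.5 years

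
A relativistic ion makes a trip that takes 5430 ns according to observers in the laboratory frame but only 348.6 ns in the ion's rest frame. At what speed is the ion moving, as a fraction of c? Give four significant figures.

The proper time is measured in the ion's rest frame (both events occur at the ion's location); Δt is measured in the laboratory frame. γ = Δt/τ = 5430/348.6 = 15.58.
β = √(1 − 1/γ²) = √(1 − 0.004121) = √0.9959

β = 0.9979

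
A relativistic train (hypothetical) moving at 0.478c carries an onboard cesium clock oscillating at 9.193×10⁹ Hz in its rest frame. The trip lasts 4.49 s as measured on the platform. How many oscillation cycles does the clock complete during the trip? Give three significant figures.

N = 3.63×10¹⁰

γ = 1/√(1 − 0.478²) = 1/√0.7715 = 1.138
The oscillator's own cycle count is N = f × τ where τ is the proper time on the train. τ = Δt/γ = 4.49/1.138 = 3.944 s = 3.944×10⁰ s.
N = 9.193×10⁹ × 3.944×10⁰ = 3.626×10¹⁰.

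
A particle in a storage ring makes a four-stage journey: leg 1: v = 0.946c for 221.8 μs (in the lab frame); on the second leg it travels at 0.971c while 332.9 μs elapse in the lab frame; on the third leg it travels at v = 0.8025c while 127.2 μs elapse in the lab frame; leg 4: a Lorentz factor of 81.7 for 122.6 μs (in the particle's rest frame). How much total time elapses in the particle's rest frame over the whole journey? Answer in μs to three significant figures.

Leg 1: γ = 1/√(1 − 0.946²) = 1/√0.1051 = 3.085; τ_1 = 221.8/3.085 = 71.90 μs.
Leg 2: γ = 1/√(1 − 0.971²) = 1/√0.05716 = 4.183; τ_2 = 332.9/4.183 = 79.59 μs.
Leg 3: γ = 1/√(1 − 0.8025²) = 1/√0.3560 = 1.676; τ_3 = 127.2/1.676 = 75.89 μs.
Leg 4: 122.6 μs is already measured in the particle's rest frame.
Total: 71.90 + 79.59 + 75.89 + 122.6 μs.

τ = 350 μs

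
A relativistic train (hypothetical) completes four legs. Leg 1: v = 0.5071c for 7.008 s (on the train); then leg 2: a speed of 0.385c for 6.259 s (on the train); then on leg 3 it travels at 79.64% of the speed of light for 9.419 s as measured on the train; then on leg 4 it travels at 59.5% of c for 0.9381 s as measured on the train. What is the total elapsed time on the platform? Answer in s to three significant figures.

Leg 1: γ = 1/√(1 − 0.5071²) = 1/√0.7428 = 1.160; Δt_1 = 1.160 × 7.008 = 8.131 s.
Leg 2: γ = 1/√(1 − 0.385²) = 1/√0.8518 = 1.084; Δt_2 = 1.084 × 6.259 = 6.782 s.
Leg 3: β = 0.7964; γ = 1/√(1 − 0.7964²) = 1/√0.3657 = 1.654; Δt_3 = 1.654 × 9.419 = 15.57 s.
Leg 4: β = 0.595; γ = 1/√(1 − 0.595²) = 1/√0.6460 = 1.244; Δt_4 = 1.244 × 0.9381 = 1.167 s.
Total: 8.131 + 6.782 + 15.57 + 1.167 s.

Δt = 31.7 s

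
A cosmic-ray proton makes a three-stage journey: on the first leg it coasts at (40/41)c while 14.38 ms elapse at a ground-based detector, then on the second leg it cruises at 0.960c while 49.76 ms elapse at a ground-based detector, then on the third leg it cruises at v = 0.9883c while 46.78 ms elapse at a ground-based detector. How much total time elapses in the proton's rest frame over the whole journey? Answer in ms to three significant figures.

τ = 24.2 ms

Leg 1: γ = 1/√(1 − (40/41)²) = 41/9 ≈ 4.556; τ_1 = 14.38/4.556 = 3.157 ms.
Leg 2: γ = 1/√(1 − 0.960²) = 25/7 ≈ 3.571; τ_2 = 49.76/3.571 = 13.93 ms.
Leg 3: γ = 1/√(1 − 0.9883²) = 1/√0.02326 = 6.556; τ_3 = 46.78/6.556 = 7.135 ms.
Total: 3.157 + 13.93 + 7.135 ms.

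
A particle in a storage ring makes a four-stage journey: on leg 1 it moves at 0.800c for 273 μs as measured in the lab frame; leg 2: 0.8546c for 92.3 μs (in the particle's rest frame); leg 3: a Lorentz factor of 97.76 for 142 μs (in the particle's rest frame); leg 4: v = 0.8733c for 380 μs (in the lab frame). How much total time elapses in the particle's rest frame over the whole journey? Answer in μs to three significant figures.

τ = 583 μs

Leg 1: γ = 1/√(1 − 0.800²) = 5/3 ≈ 1.667; τ_1 = 273/1.667 = 163.8 μs.
Leg 2: 92.3 μs is already measured in the particle's rest frame.
Leg 3: 142 μs is already measured in the particle's rest frame.
Leg 4: γ = 1/√(1 − 0.8733²) = 1/√0.2373 = 2.053; τ_4 = 380/2.053 = 185.1 μs.
Total: 163.8 + 92.30 + 142.0 + 185.1 μs.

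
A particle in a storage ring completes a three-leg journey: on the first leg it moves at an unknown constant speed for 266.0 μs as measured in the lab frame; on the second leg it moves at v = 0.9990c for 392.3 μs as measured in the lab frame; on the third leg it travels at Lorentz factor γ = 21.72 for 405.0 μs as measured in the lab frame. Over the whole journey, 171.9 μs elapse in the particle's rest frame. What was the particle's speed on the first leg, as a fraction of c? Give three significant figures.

β = 0.860

Leg 1: speed unknown; τ_1 = 266.0/γ_1.
Leg 2: γ = 1/√(1 − 0.9990²) = 1/√0.001999 = 22.37; τ_2 = 392.3/22.37 = 17.54 μs.
Leg 3: γ = 21.72; τ_3 = 405.0/21.72 = 18.65 μs.
Total proper time: τ_1 + 17.54 + 18.65 = 171.9, so τ_1 = 171.9 − 36.19 = 135.7 μs.
γ_1 = 266.0/135.7 = 1.960; β = √(1 − 1/γ²) = √0.7397.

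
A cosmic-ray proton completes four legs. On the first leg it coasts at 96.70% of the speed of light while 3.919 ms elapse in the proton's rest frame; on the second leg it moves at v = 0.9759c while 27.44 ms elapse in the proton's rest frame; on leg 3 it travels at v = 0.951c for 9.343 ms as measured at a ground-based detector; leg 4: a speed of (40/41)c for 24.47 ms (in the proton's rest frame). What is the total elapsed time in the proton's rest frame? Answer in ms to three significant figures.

Leg 1: 3.919 ms is already measured in the proton's rest frame.
Leg 2: 27.44 ms is already measured in the proton's rest frame.
Leg 3: γ = 1/√(1 − 0.951²) = 1/√0.09560 = 3.234; τ_3 = 9.343/3.234 = 2.889 ms.
Leg 4: 24.47 ms is already measured in the proton's rest frame.
Total: 3.919 + 27.44 + 2.889 + 24.47 ms.

τ = 58.7 ms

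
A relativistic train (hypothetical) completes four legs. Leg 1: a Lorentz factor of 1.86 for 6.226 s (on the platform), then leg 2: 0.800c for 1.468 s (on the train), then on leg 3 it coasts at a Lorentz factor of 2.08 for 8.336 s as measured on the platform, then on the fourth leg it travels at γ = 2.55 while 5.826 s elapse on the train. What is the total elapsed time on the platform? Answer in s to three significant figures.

Δt = 31.9 s

Leg 1: 6.226 s is already measured on the platform.
Leg 2: γ = 1/√(1 − 0.800²) = 5/3 ≈ 1.667; Δt_2 = 1.667 × 1.468 = 2.447 s.
Leg 3: 8.336 s is already measured on the platform.
Leg 4: γ = 2.55; Δt_4 = 2.550 × 5.826 = 14.86 s.
Total: 6.226 + 2.447 + 8.336 + 14.86 s.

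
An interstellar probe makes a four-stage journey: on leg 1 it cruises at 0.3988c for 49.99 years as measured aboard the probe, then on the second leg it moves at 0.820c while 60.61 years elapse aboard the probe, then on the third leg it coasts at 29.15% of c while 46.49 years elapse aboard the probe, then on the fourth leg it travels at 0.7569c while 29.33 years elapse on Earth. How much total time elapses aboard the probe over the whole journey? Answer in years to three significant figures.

τ = 176 years

Leg 1: 49.99 years is already measured aboard the probe.
Leg 2: 60.61 years is already measured aboard the probe.
Leg 3: 46.49 years is already measured aboard the probe.
Leg 4: γ = 1/√(1 − 0.7569²) = 1/√0.4271 = 1.530; τ_4 = 29.33/1.530 = 19.17 years.
Total: 49.99 + 60.61 + 46.49 + 19.17 years.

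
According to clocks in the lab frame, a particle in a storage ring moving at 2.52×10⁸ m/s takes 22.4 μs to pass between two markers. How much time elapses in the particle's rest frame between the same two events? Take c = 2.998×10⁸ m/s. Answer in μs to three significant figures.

τ = 12.1 μs

β = 2.52×10⁸/2.998×10⁸ = 0.8406; γ = 1/√(1 − 0.8406²) = 1.846
The interval measured in the lab frame is the dilated one; the clock in the particle's rest frame measures the proper time τ = Δt/γ = 22.4/1.846 μs.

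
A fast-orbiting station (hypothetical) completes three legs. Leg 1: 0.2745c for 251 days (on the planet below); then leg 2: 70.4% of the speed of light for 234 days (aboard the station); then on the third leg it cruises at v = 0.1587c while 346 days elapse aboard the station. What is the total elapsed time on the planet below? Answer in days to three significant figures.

Leg 1: 251 days is already measured on the planet below.
Leg 2: β = 0.704; γ = 1/√(1 − 0.704²) = 1/√0.5044 = 1.408; Δt_2 = 1.408 × 234 = 329.5 days.
Leg 3: γ = 1/√(1 − 0.1587²) = 1/√0.9748 = 1.013; Δt_3 = 1.013 × 346 = 350.4 days.
Total: 251.0 + 329.5 + 350.4 days.

Δt = 931 days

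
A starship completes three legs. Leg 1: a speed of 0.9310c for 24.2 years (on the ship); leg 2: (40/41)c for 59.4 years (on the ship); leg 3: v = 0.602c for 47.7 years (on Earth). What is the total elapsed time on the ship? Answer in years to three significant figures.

τ = 122 years

Leg 1: 24.2 years is already measured on the ship.
Leg 2: 59.4 years is already measured on the ship.
Leg 3: γ = 1/√(1 − 0.602²) = 1/√0.6376 = 1.252; τ_3 = 47.7/1.252 = 38.09 years.
Total: 24.20 + 59.40 + 38.09 years.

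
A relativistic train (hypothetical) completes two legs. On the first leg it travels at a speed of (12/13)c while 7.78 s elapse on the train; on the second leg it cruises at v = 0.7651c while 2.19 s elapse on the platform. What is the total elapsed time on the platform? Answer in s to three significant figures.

Leg 1: γ = 1/√(1 − (12/13)²) = 13/5 = 2.600; Δt_1 = 2.600 × 7.78 = 20.23 s.
Leg 2: 2.19 s is already measured on the platform.
Total: 20.23 + 2.190 s.

Δt = 22.4 s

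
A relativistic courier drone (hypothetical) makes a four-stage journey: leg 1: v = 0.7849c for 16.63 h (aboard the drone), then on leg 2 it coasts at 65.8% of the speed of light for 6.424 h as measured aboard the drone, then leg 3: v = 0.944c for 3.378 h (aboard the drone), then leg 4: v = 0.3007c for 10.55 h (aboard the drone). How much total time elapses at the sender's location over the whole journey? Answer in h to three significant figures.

Δt = 56.7 h

Leg 1: γ = 1/√(1 − 0.7849²) = 1/√0.3839 = 1.614; Δt_1 = 1.614 × 16.63 = 26.84 h.
Leg 2: β = 0.658; γ = 1/√(1 − 0.658²) = 1/√0.5670 = 1.328; Δt_2 = 1.328 × 6.424 = 8.531 h.
Leg 3: γ = 1/√(1 − 0.944²) = 1/√0.1089 = 3.031; Δt_3 = 3.031 × 3.378 = 10.24 h.
Leg 4: γ = 1/√(1 − 0.3007²) = 1/√0.9096 = 1.049; Δt_4 = 1.049 × 10.55 = 11.06 h.
Total: 26.84 + 8.531 + 10.24 + 11.06 h.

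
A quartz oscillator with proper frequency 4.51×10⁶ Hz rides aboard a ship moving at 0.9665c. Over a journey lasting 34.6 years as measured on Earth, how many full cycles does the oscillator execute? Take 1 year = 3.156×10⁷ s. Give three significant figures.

N = 1.26×10¹⁵

γ = 1/√(1 − 0.9665²) = 1/√0.06588 = 3.896
The oscillator's own cycle count is N = f × τ where τ is the proper time on the ship. τ = Δt/γ = 34.6/3.896 = 8.881 years = 2.803×10⁸ s.
N = 4.51×10⁶ × 2.803×10⁸ = 1.264×10¹⁵.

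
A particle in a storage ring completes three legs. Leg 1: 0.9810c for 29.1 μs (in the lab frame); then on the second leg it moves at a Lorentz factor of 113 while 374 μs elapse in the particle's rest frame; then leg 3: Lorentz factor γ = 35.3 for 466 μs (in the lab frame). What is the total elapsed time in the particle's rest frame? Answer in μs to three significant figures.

Leg 1: γ = 1/√(1 − 0.9810²) = 1/√0.03764 = 5.154; τ_1 = 29.1/5.154 = 5.646 μs.
Leg 2: 374 μs is already measured in the particle's rest frame.
Leg 3: γ = 35.3; τ_3 = 466/35.30 = 13.20 μs.
Total: 5.646 + 374.0 + 13.20 μs.

τ = 393 μs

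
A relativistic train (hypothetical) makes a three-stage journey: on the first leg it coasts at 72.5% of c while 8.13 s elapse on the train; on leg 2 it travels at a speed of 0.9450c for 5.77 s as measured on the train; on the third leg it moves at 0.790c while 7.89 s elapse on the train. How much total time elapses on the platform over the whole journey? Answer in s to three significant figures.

Δt = 42.3 s

Leg 1: β = 0.725; γ = 1/√(1 − 0.725²) = 1/√0.4744 = 1.452; Δt_1 = 1.452 × 8.13 = 11.80 s.
Leg 2: γ = 1/√(1 − 0.9450²) = 1/√0.1070 = 3.057; Δt_2 = 3.057 × 5.77 = 17.64 s.
Leg 3: γ = 1/√(1 − 0.790²) = 1/√0.3759 = 1.631; Δt_3 = 1.631 × 7.89 = 12.87 s.
Total: 11.80 + 17.64 + 12.87 s.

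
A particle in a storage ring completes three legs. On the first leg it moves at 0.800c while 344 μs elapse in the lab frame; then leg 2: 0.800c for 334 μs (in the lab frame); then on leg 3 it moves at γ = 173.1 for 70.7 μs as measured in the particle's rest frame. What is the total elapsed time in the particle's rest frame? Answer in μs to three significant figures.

τ = 477 μs

Leg 1: γ = 1/√(1 − 0.800²) = 5/3 ≈ 1.667; τ_1 = 344/1.667 = 206.4 μs.
Leg 2: γ = 1/√(1 − 0.800²) = 5/3 ≈ 1.667; τ_2 = 334/1.667 = 200.4 μs.
Leg 3: 70.7 μs is already measured in the particle's rest frame.
Total: 206.4 + 200.4 + 70.70 μs.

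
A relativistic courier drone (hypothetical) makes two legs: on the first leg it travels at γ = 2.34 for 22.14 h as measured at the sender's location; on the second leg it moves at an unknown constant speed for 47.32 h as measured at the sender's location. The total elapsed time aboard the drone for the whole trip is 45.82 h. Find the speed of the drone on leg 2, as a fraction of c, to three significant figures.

Leg 1: γ = 2.34; τ_1 = 22.14/2.340 = 9.462 h.
Leg 2: speed unknown; τ_2 = 47.32/γ_2.
Total proper time: 9.462 + τ_2 = 45.82, so τ_2 = 45.82 − 9.462 = 36.36 h.
γ_2 = 47.32/36.36 = 1.301; β = √(1 − 1/γ²) = √0.4096.

β = 0.640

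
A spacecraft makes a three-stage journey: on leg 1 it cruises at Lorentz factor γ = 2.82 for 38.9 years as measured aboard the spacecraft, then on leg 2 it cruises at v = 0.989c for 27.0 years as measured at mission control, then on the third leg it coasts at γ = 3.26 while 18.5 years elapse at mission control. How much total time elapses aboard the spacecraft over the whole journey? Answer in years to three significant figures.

Leg 1: 38.9 years is already measured aboard the spacecraft.
Leg 2: γ = 1/√(1 − 0.989²) = 1/√0.02188 = 6.761; τ_2 = 27.0/6.761 = 3.994 years.
Leg 3: γ = 3.26; τ_3 = 18.5/3.260 = 5.675 years.
Total: 38.90 + 3.994 + 5.675 years.

τ = 48.6 years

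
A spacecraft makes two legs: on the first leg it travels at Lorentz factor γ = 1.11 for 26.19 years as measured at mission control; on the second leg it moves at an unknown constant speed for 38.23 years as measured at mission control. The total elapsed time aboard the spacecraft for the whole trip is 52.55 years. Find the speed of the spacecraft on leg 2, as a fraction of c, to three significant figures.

β = 0.653

Leg 1: γ = 1.11; τ_1 = 26.19/1.110 = 23.59 years.
Leg 2: speed unknown; τ_2 = 38.23/γ_2.
Total proper time: 23.59 + τ_2 = 52.55, so τ_2 = 52.55 − 23.59 = 28.96 years.
γ_2 = 38.23/28.96 = 1.320; β = √(1 − 1/γ²) = √0.4263.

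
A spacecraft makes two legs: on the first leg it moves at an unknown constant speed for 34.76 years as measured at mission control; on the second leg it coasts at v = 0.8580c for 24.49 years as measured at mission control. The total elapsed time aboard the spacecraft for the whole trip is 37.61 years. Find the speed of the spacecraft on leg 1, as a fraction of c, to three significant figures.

β = 0.694

Leg 1: speed unknown; τ_1 = 34.76/γ_1.
Leg 2: γ = 1/√(1 − 0.8580²) = 1/√0.2638 = 1.947; τ_2 = 24.49/1.947 = 12.58 years.
Total proper time: τ_1 + 12.58 = 37.61, so τ_1 = 37.61 − 12.58 = 25.03 years.
γ_1 = 34.76/25.03 = 1.389; β = √(1 − 1/γ²) = √0.4815.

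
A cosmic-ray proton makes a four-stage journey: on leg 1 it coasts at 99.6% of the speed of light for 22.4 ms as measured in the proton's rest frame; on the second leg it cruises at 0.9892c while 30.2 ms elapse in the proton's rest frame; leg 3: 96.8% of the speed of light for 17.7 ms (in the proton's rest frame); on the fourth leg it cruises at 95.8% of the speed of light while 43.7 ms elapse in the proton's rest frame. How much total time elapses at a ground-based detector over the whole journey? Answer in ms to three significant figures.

Leg 1: β = 0.996; γ = 1/√(1 − 0.996²) = 1/√0.007984 = 11.19; Δt_1 = 11.19 × 22.4 = 250.7 ms.
Leg 2: γ = 1/√(1 − 0.9892²) = 1/√0.02148 = 6.823; Δt_2 = 6.823 × 30.2 = 206.0 ms.
Leg 3: β = 0.968; γ = 1/√(1 − 0.968²) = 1/√0.06298 = 3.985; Δt_3 = 3.985 × 17.7 = 70.53 ms.
Leg 4: β = 0.958; γ = 1/√(1 − 0.958²) = 1/√0.08224 = 3.487; Δt_4 = 3.487 × 43.7 = 152.4 ms.
Total: 250.7 + 206.0 + 70.53 + 152.4 ms.

Δt = 680 ms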